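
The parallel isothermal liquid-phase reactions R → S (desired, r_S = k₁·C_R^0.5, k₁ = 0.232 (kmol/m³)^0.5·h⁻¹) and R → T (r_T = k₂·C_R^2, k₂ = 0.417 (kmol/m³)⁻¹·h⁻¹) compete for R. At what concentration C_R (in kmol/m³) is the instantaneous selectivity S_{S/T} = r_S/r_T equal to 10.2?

0.144 kmol/m³

S_{S/T} = (k₁/k₂)·C_R^-1.5 ⇒ C_R = (S·k₂/k₁)^(1/(-1.5)).
= (10.2×0.417/0.232)^(-0.6667) = (18.33)^(-0.6667) = 0.144 kmol/m³.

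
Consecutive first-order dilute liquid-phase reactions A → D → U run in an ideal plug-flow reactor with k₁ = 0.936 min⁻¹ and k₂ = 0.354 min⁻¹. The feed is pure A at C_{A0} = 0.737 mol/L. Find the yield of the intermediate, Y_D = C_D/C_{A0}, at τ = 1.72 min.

0.553

For first-order series with pure A initially, C_D(τ) = k₁C_{A0}/(k₂−k₁)·(e^(−k₁τ) − e^(−k₂τ)).
e^(−k₁τ) = e^(−0.936×1.72) = e^(−1.610) = 0.1999; e^(−k₂τ) = e^(−0.6089) = 0.5440.
C_D = 0.936×0.737/(0.354−0.936) × (0.1999−0.5440) = (-1.185)×(-0.3441) = 0.4078 mol/L.
Y_D = C_D/C_{A0} = 0.4078/0.737 = 0.553.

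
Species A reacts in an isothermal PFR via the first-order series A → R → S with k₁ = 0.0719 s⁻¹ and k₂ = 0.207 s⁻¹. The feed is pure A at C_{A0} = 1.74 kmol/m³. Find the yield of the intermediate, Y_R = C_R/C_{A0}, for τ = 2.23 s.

0.118

Solving the coupled first-order balances gives C_R(τ) = [k₁/(k₂−k₁)]·C_{A0}·(e^(−k₁τ) − e^(−k₂τ)).
e^(−k₁τ) = e^(−0.0719×2.23) = e^(−0.1603) = 0.8519; e^(−k₂τ) = e^(−0.4616) = 0.6303.
C_R = 0.0719×1.74/(0.207−0.0719) × (0.8519−0.6303) = 0.9260×0.2216 = 0.2052 kmol/m³.
Y_R = C_R/C_{A0} = 0.2052/1.74 = 0.118.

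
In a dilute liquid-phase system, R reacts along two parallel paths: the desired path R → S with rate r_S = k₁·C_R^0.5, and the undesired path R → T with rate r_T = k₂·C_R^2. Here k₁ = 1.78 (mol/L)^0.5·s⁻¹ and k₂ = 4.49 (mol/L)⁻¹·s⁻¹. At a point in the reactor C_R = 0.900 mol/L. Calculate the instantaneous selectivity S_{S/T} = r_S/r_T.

0.464

S_{S/T} = r_S/r_T = (k₁·C_R^0.5)/(k₂·C_R^2) = (k₁/k₂)·C_R^-1.5.
= (1.78×0.9000^0.5) / (4.49×0.9000^2) = 1.689/3.637 = 0.464.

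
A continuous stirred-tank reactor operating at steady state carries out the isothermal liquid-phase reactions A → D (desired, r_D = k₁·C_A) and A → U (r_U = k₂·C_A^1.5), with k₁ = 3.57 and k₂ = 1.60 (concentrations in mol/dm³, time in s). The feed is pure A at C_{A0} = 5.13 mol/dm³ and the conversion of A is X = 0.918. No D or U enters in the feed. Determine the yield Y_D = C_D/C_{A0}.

Exit C_A = C_{A0}(1−X) = 5.13×0.0820 = 0.4207 mol/dm³.
Rates in a CSTR are evaluated at the outlet concentration: r_D = 3.57×0.4207 = 1.502, r_U = 1.60×0.4207^1.5 = 0.4365.
Fraction of consumed A going to D: r_D/(r_D+r_U) = 0.7748.
C_D = 0.7748·C_{A0}·X = 0.7748×5.13×0.918 = 3.65 mol/dm³; Y_D = C_D/C_{A0} = 0.711.

0.711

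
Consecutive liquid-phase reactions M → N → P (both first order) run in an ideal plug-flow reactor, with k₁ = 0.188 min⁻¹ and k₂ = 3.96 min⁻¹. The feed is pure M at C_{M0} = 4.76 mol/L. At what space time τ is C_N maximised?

For first-order series the maximum of C_N occurs at τ_opt = ln(k₂/k₁)/(k₂−k₁).
= ln(3.96/0.188)/(3.96−0.188) = ln(21.06)/3.772 = 3.048/3.772 = 0.808 min.

0.808 min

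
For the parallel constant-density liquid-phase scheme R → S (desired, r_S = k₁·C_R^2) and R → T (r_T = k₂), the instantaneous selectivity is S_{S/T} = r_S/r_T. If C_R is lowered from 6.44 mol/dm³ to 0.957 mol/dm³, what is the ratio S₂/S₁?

S_{S/T} = (k₁/k₂)·C_R^2, so S₂/S₁ = (C_{R,2}/C_{R,1})^2.
= (0.957/6.44)^2 = (0.1486)^2 = 0.0221.
Selectivity toward S falls as C_R falls — high-concentration operation is favoured.

0.0221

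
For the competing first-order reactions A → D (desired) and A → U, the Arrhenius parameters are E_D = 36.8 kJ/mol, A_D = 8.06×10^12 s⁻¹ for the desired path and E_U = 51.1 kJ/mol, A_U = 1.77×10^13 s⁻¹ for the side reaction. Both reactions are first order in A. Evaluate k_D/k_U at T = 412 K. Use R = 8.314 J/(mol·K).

29.6

With equal orders, S_{D/U} = k_D/k_U = (A_D/A_U)·exp[(E_U−E_D)/(RT)].
(E_U−E_D)/(RT) = (51.1−36.8)×10³/(8.314×412) = 14300/3425 = 4.175.
k_D/k_U = (8.06×10^12/1.77×10^13)·exp(4.175) = 0.4554 × 65.02 = 29.6.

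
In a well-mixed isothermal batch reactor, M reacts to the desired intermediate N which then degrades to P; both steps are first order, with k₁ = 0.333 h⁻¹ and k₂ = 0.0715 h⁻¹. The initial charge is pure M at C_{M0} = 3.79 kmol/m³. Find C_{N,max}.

2.49 kmol/m³

At the optimum, C_{N,max}/C_{M0} = (k₁/k₂)^[k₂/(k₂−k₁)].
= (0.333/0.0715)^(0.0715/(0.0715−0.333)) = (4.657)^(-0.2734) = 0.6566.
C_{N,max} = 0.6566×3.79 = 2.49 kmol/m³.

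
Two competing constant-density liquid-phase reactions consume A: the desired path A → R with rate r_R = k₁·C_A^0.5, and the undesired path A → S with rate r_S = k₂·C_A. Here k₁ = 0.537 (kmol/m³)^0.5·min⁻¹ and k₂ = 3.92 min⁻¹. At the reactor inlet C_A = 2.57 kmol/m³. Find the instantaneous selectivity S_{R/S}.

S_{R/S} = r_R/r_S = (k₁·C_A^0.5)/(k₂·C_A) = (k₁/k₂)·C_A^-0.5.
= (0.537×2.570^0.5) / (3.92×2.570) = 0.8609/10.07 = 0.0855.

0.0855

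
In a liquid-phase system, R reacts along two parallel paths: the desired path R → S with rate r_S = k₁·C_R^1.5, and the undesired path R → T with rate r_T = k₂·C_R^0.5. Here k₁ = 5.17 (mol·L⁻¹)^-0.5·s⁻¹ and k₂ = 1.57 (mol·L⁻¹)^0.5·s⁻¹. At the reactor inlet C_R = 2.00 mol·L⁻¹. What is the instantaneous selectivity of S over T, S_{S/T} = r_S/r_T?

6.59

S_{S/T} = r_S/r_T = (k₁·C_R^1.5)/(k₂·C_R^0.5) = (k₁/k₂)·C_R.
= (5.17×2.000^1.5) / (1.57×2.000^0.5) = 14.62/2.220 = 6.59.
Since the desired path is higher order in R, keeping C_R high (PFR or concentrated feed) favours S.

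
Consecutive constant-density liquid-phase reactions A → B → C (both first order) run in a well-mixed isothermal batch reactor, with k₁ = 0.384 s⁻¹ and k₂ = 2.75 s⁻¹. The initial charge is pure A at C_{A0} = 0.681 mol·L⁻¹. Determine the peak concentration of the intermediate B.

At the optimum, C_{B,max}/C_{A0} = (k₁/k₂)^[k₂/(k₂−k₁)].
= (0.384/2.75)^(2.75/(2.75−0.384)) = (0.1396)^(1.162) = 0.1014.
C_{B,max} = 0.1014×0.681 = 0.0691 mol·L⁻¹.

0.0691 mol·L⁻¹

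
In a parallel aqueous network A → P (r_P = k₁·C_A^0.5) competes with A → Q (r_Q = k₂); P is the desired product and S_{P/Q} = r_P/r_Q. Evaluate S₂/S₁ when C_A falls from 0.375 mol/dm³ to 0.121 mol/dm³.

S_{P/Q} = (k₁/k₂)·C_A^0.5, so S₂/S₁ = (C_{A,2}/C_{A,1})^0.5.
= (0.121/0.375)^0.5 = (0.3227)^0.5 = 0.568.

0.568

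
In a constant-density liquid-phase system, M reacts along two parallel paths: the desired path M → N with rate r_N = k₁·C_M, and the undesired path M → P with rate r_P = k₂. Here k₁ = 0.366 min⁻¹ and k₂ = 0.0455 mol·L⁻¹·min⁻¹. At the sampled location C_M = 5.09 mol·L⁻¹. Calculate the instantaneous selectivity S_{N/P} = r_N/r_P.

S_{N/P} = r_N/r_P = (k₁·C_M)/(k₂) = (k₁/k₂)·C_M.
= (0.366×5.090) / (0.0455) = 1.863/0.04550 = 40.9.

40.9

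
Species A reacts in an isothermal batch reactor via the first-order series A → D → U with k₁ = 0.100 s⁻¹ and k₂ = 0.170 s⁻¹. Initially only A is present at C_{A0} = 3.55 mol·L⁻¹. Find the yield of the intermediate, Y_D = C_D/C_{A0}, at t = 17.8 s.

0.172

For first-order series with pure A initially, C_D(t) = k₁C_{A0}/(k₂−k₁)·(e^(−k₁t) − e^(−k₂t)).
e^(−k₁t) = e^(−0.100×17.8) = e^(−1.780) = 0.1686; e^(−k₂t) = e^(−3.026) = 0.04851.
C_D = 0.100×3.55/(0.170−0.100) × (0.1686−0.04851) = 5.071×0.1201 = 0.6092 mol·L⁻¹.
Y_D = C_D/C_{A0} = 0.6092/3.55 = 0.172.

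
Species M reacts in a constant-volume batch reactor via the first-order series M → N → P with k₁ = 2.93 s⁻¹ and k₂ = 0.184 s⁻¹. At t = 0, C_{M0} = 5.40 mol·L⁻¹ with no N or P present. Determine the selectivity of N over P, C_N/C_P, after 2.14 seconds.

The intermediate concentration in a first-order A→B→C sequence is C_N = k₁C_{M0}(e^(−k₁t) − e^(−k₂t))/(k₂−k₁).
e^(−k₁t) = e^(−2.93×2.14) = e^(−6.270) = 0.001892; e^(−k₂t) = e^(−0.3938) = 0.6745.
C_N = 2.93×5.40/(0.184−2.93) × (0.001892−0.6745) = (-5.762)×(-0.6726) = 3.876 mol·L⁻¹.
C_M = C_{M0}e^(−k₁t) = 0.01022 mol·L⁻¹, so C_P = C_{M0}−C_M−C_N = 1.514 mol·L⁻¹; C_N/C_P = 2.56.

2.56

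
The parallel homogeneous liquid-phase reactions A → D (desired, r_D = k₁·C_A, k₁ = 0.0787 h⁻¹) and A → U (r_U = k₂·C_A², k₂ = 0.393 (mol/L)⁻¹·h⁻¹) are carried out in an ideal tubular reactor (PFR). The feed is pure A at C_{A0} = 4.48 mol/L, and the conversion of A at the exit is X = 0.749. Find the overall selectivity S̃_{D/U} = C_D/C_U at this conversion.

C_A = C_{A0}(1−X) = 1.124 mol/L.
Along a PFR/batch, dC_D/dC_A = −r_D/(r_D+r_U) = −k₁/(k₁+k₂·C_A).
Integrating from C_{A0} to C_A: C_D = (0.0787/0.393)·ln[(0.0787+0.393·4.48)/(0.0787+0.393·1.12)] = 0.2003·ln(1.839/0.5206) = 0.2527 mol/L.
C_U = (C_{A0}−C_A)−C_D = 3.103 mol/L; S̃_{D/U} = 0.2527/3.103 = 0.0815.

0.0815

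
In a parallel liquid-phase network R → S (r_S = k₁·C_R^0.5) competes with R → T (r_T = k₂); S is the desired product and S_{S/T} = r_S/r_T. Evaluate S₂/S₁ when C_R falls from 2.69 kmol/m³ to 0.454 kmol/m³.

S_{S/T} = (k₁/k₂)·C_R^0.5, so S₂/S₁ = (C_{R,2}/C_{R,1})^0.5.
= (0.454/2.69)^0.5 = (0.1688)^0.5 = 0.411.

0.411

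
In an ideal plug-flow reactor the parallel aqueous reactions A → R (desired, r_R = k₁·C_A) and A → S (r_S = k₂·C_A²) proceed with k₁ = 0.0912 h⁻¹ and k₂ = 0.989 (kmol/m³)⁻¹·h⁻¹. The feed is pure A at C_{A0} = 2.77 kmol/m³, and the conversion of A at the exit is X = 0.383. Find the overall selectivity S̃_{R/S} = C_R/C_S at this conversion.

0.0419

C_A = C_{A0}(1−X) = 1.709 kmol/m³.
Along a PFR/batch, dC_R/dC_A = −r_R/(r_R+r_S) = −k₁/(k₁+k₂·C_A).
Integrating from C_{A0} to C_A: C_R = (0.0912/0.989)·ln[(0.0912+0.989·2.77)/(0.0912+0.989·1.71)] = 0.09221·ln(2.831/1.781) = 0.04270 kmol/m³.
C_S = (C_{A0}−C_A)−C_R = 1.018 kmol/m³; S̃_{R/S} = 0.04270/1.018 = 0.0419.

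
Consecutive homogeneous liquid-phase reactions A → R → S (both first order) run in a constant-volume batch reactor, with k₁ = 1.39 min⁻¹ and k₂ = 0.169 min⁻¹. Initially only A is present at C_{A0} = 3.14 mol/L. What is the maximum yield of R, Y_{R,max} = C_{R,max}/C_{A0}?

At the optimum, C_{R,max}/C_{A0} = (k₁/k₂)^[k₂/(k₂−k₁)].
= (1.39/0.169)^(0.169/(0.169−1.39)) = (8.225)^(-0.1384) = 0.7470.

0.747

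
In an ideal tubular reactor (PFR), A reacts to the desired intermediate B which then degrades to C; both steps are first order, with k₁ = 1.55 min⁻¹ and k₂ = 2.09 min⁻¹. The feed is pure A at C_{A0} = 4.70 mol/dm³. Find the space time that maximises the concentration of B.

For first-order series the maximum of C_B occurs at τ_opt = ln(k₂/k₁)/(k₂−k₁).
= ln(2.09/1.55)/(2.09−1.55) = ln(1.348)/0.5400 = 0.2989/0.5400 = 0.554 min.

0.554 min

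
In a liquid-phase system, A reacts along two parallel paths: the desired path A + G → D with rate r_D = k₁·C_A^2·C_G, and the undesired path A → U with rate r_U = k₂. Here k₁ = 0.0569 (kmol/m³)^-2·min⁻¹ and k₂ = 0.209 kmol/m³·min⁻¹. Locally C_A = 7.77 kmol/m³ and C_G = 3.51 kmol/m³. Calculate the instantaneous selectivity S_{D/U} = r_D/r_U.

57.7

S_{D/U} = r_D/r_U = (k₁·C_A^2·C_G)/(k₂) = (k₁/k₂)·C_A^2·C_G.
= (0.0569×7.770^2×3.510) / (0.209) = 12.06/0.2090 = 57.7.
Since the desired path is higher order in A, keeping C_A high (PFR or concentrated feed) favours D.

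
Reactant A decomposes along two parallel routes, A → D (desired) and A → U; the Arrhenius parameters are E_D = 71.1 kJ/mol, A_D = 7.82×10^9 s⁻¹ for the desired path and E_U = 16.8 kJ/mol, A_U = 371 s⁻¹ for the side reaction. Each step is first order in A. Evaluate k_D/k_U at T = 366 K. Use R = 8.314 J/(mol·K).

0.375

With equal orders, S_{D/U} = k_D/k_U = (A_D/A_U)·exp[(E_U−E_D)/(RT)].
(E_U−E_D)/(RT) = (16.8−71.1)×10³/(8.314×366) = -54300/3043 = -17.84.
k_D/k_U = (7.82×10^9/371)·exp(-17.84) = 2.108×10^7 × 1.779×10^-8 = 0.375.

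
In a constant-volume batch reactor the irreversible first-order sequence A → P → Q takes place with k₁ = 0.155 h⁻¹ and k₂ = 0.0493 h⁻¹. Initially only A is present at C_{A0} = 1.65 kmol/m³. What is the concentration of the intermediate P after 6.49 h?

Solving the coupled first-order balances gives C_P(t) = [k₁/(k₂−k₁)]·C_{A0}·(e^(−k₁t) − e^(−k₂t)).
e^(−k₁t) = e^(−0.155×6.49) = e^(−1.006) = 0.3657; e^(−k₂t) = e^(−0.3200) = 0.7262.
C_P = 0.155×1.65/(0.0493−0.155) × (0.3657−0.7262) = (-2.420)×(-0.3605) = 0.8722 kmol/m³.

0.872 kmol/m³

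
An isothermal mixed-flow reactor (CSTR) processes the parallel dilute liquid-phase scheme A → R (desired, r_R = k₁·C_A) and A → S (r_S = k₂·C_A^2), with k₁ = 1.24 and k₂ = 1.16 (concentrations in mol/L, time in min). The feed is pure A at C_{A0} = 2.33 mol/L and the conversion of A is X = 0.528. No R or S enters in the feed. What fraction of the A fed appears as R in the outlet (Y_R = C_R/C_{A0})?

Exit C_A = C_{A0}(1−X) = 2.33×0.472 = 1.100 mol/L.
Rates in a CSTR are evaluated at the outlet concentration: r_R = 1.24×1.100 = 1.364, r_S = 1.16×1.100^2 = 1.403.
Fraction of consumed A going to R: r_R/(r_R+r_S) = 0.4929.
C_R = 0.4929·C_{A0}·X = 0.4929×2.33×0.528 = 0.606 mol/L; Y_R = C_R/C_{A0} = 0.260.

0.260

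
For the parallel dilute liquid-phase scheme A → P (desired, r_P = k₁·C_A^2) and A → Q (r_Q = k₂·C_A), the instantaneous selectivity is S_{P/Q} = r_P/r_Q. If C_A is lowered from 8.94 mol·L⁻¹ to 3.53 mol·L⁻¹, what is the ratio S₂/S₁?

S_{P/Q} = (k₁/k₂)·C_A, so S₂/S₁ = (C_{A,2}/C_{A,1}).
= 3.53/8.94 = 0.395.

0.395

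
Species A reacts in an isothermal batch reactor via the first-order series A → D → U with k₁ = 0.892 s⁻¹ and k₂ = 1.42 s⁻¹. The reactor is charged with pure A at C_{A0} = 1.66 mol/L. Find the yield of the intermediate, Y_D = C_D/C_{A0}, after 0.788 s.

For first-order series with pure A initially, C_D(t) = k₁C_{A0}/(k₂−k₁)·(e^(−k₁t) − e^(−k₂t)).
e^(−k₁t) = e^(−0.892×0.788) = e^(−0.7029) = 0.4951; e^(−k₂t) = e^(−1.119) = 0.3266.
C_D = 0.892×1.66/(1.42−0.892) × (0.4951−0.3266) = 2.804×0.1685 = 0.4726 mol/L.
Y_D = C_D/C_{A0} = 0.4726/1.66 = 0.285.

0.285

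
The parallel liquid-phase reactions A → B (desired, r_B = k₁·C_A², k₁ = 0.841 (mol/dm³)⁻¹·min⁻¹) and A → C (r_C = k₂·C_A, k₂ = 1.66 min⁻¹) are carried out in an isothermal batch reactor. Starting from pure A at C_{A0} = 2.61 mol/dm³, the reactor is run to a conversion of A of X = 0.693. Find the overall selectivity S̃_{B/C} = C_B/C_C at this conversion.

0.826

C_A = C_{A0}(1−X) = 0.8013 mol/dm³.
Along a PFR/batch, dC_C/dC_A = −r_C/(r_B+r_C) = −k₂/(k₂+k₁·C_A).
Integrating from C_{A0} to C_A: C_C = (1.66/0.841)·ln[(1.66+0.841·2.61)/(1.66+0.841·0.801)] = 1.974·ln(3.855/2.334) = 0.9906 mol/dm³.
Then C_B = (C_{A0}−C_A) − C_C = 1.809 − 0.9906 = 0.8182 mol/dm³.
S̃_{B/C} = C_B/C_C = 0.8182/0.9906 = 0.826.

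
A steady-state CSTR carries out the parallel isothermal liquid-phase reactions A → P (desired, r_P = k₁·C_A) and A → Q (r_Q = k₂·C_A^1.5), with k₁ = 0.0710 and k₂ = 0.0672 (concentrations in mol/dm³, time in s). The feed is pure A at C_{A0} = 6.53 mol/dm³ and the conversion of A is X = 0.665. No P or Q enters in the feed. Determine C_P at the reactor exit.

1.81 mol/dm³

Exit C_A = C_{A0}(1−X) = 6.53×0.335 = 2.188 mol/dm³.
A CSTR operates uniformly at the exit composition, giving r_P = 0.1553 and r_Q = 0.2174 (each k·C_A^n at C_A = 2.188).
Fraction of consumed A going to P: r_P/(r_P+r_Q) = 0.4167.
C_P = 0.4167·C_{A0}·X = 0.4167×6.53×0.665 = 1.81 mol/dm³.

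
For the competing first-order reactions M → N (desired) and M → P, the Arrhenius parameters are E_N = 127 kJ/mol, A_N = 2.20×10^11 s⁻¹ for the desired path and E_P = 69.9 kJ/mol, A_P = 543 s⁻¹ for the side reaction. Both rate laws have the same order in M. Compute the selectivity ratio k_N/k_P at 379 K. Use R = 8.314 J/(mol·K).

k_N/k_P = (A_N/A_P)·exp[−(E_N−E_P)/(RT)] = (A_N/A_P)·exp[(E_P−E_N)/(RT)].
(E_P−E_N)/(RT) = (69.9−127)×10³/(8.314×379) = -57100/3151 = -18.12.
k_N/k_P = (2.20×10^11/543)·exp(-18.12) = 4.052×10^8 × 1.349×10^-8 = 5.47.

5.47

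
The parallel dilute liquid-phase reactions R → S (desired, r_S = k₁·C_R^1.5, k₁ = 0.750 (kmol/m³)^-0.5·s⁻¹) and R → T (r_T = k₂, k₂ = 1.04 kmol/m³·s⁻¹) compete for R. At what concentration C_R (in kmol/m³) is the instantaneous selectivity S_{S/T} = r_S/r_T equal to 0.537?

0.822 kmol/m³

S_{S/T} = (k₁/k₂)·C_R^1.5 ⇒ C_R = (S·k₂/k₁)^(1/1.5).
= (0.537×1.04/0.750)^(0.6667) = (0.7446)^(0.6667) = 0.822 kmol/m³.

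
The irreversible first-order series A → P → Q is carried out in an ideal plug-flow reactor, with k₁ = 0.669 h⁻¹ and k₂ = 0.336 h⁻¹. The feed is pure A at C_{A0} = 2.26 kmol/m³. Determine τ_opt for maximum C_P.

For first-order series the maximum of C_P occurs at τ_opt = ln(k₂/k₁)/(k₂−k₁).
= ln(0.336/0.669)/(0.336−0.669) = ln(0.5022)/-0.3330 = -0.6887/-0.3330 = 2.07 h.

2.07 h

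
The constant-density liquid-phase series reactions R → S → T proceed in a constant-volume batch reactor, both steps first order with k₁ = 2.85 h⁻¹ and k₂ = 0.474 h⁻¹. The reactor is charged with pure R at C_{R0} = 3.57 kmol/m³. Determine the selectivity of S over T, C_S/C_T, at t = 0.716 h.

For first-order series with pure R initially, C_S(t) = k₁C_{R0}/(k₂−k₁)·(e^(−k₁t) − e^(−k₂t)).
e^(−k₁t) = e^(−2.85×0.716) = e^(−2.041) = 0.1300; e^(−k₂t) = e^(−0.3394) = 0.7122.
C_S = 2.85×3.57/(0.474−2.85) × (0.1300−0.7122) = (-4.282)×(-0.5823) = 2.493 kmol/m³.
C_R = C_{R0}e^(−k₁t) = 0.4639 kmol/m³, so C_T = C_{R0}−C_R−C_S = 0.6127 kmol/m³; C_S/C_T = 4.07.

4.07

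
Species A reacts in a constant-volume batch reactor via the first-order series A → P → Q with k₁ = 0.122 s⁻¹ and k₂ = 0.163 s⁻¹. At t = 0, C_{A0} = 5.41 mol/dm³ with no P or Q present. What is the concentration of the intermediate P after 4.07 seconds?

1.51 mol/dm³

Solving the coupled first-order balances gives C_P(t) = [k₁/(k₂−k₁)]·C_{A0}·(e^(−k₁t) − e^(−k₂t)).
e^(−k₁t) = e^(−0.122×4.07) = e^(−0.4965) = 0.6086; e^(−k₂t) = e^(−0.6634) = 0.5151.
C_P = 0.122×5.41/(0.163−0.122) × (0.6086−0.5151) = 16.10×0.09354 = 1.506 mol/dm³.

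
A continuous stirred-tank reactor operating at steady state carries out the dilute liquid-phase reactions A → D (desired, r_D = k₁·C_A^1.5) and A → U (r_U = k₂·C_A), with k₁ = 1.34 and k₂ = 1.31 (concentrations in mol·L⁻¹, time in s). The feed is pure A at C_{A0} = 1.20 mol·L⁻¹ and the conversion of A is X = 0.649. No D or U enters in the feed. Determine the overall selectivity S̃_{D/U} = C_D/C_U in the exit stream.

Exit C_A = C_{A0}(1−X) = 1.20×0.351 = 0.4212 mol·L⁻¹.
In a CSTR the entire volume is at exit conditions, so r_D = 1.34×0.4212^1.5 = 0.3663 and r_U = 1.31×0.4212 = 0.5518.
Overall selectivity = C_D/C_U = r_Dτ/(r_Uτ) = r_D/r_U = 0.664.

0.664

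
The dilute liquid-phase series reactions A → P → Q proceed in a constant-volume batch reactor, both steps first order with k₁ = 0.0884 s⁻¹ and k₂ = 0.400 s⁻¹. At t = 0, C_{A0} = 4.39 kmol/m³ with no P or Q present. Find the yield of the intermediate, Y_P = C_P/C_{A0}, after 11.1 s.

0.103

For first-order series with pure A initially, C_P(t) = k₁C_{A0}/(k₂−k₁)·(e^(−k₁t) − e^(−k₂t)).
e^(−k₁t) = e^(−0.0884×11.1) = e^(−0.9812) = 0.3748; e^(−k₂t) = e^(−4.440) = 0.01180.
C_P = 0.0884×4.39/(0.400−0.0884) × (0.3748−0.01180) = 1.245×0.3631 = 0.4522 kmol/m³.
Y_P = C_P/C_{A0} = 0.4522/4.39 = 0.103.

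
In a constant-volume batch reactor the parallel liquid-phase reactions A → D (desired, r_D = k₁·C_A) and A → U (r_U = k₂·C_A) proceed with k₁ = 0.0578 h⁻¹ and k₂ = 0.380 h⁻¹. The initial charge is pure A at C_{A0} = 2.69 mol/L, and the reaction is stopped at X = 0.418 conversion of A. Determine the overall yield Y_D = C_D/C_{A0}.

0.0552

C_A = C_{A0}(1−X) = 1.566 mol/L.
Both paths are first order in A, so the instantaneous fraction to D is constant: dC_D/d(−C_A) = k₁/(k₁+k₂) = 0.1320.
C_D = 0.1320·(C_{A0}−C_A) = 0.1320×1.124 = 0.148 mol/L.
Y_D = C_D/C_{A0} = 0.1485/2.69 = 0.0552.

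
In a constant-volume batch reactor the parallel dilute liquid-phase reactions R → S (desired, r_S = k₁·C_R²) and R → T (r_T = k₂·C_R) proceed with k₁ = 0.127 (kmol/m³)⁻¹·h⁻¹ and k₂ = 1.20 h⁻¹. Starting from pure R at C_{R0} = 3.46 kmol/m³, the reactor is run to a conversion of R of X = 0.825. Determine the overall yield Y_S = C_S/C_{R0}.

0.143

C_R = C_{R0}(1−X) = 0.6055 kmol/m³.
Along a PFR/batch, dC_T/dC_R = −r_T/(r_S+r_T) = −k₂/(k₂+k₁·C_R).
Integrating from C_{R0} to C_R: C_T = (1.20/0.127)·ln[(1.20+0.127·3.46)/(1.20+0.127·0.606)] = 9.449·ln(1.639/1.277) = 2.361 kmol/m³.
Then C_S = (C_{R0}−C_R) − C_T = 2.854 − 2.361 = 0.4932 kmol/m³.
Y_S = C_S/C_{R0} = 0.4932/3.46 = 0.143.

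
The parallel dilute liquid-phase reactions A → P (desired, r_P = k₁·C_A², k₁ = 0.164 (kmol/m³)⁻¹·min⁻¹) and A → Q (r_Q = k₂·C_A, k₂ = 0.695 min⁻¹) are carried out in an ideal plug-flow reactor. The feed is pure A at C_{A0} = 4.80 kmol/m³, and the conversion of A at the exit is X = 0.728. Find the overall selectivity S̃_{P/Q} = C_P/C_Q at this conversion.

C_A = C_{A0}(1−X) = 1.306 kmol/m³.
Along a PFR/batch, dC_Q/dC_A = −r_Q/(r_P+r_Q) = −k₂/(k₂+k₁·C_A).
Integrating from C_{A0} to C_A: C_Q = (0.695/0.164)·ln[(0.695+0.164·4.80)/(0.695+0.164·1.31)] = 4.238·ln(1.482/0.9091) = 2.071 kmol/m³.
Then C_P = (C_{A0}−C_A) − C_Q = 3.494 − 2.071 = 1.423 kmol/m³.
S̃_{P/Q} = C_P/C_Q = 1.423/2.071 = 0.687.

0.687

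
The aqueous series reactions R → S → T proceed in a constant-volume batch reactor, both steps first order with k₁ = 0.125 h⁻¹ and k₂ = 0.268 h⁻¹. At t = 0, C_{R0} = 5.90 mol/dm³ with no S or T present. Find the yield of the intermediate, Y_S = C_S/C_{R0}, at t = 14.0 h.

0.131

For first-order series with pure R initially, C_S(t) = k₁C_{R0}/(k₂−k₁)·(e^(−k₁t) − e^(−k₂t)).
e^(−k₁t) = e^(−0.125×14.0) = e^(−1.750) = 0.1738; e^(−k₂t) = e^(−3.752) = 0.02347.
C_S = 0.125×5.90/(0.268−0.125) × (0.1738−0.02347) = 5.157×0.1503 = 0.7752 mol/dm³.
Y_S = C_S/C_{R0} = 0.7752/5.90 = 0.131.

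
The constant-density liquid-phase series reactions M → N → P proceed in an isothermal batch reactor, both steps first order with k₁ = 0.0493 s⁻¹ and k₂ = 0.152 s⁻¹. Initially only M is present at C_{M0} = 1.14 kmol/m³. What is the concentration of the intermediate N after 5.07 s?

0.173 kmol/m³

Solving the coupled first-order balances gives C_N(t) = [k₁/(k₂−k₁)]·C_{M0}·(e^(−k₁t) − e^(−k₂t)).
e^(−k₁t) = e^(−0.0493×5.07) = e^(−0.2500) = 0.7788; e^(−k₂t) = e^(−0.7706) = 0.4627.
C_N = 0.0493×1.14/(0.152−0.0493) × (0.7788−0.4627) = 0.5472×0.3161 = 0.1730 kmol/m³.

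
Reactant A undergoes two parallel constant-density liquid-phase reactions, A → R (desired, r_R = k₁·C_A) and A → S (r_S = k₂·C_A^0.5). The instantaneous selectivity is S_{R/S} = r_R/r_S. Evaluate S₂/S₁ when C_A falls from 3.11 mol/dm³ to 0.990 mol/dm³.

S_{R/S} = (k₁/k₂)·C_A^0.5, so S₂/S₁ = (C_{A,2}/C_{A,1})^0.5.
= (0.990/3.11)^0.5 = (0.3183)^0.5 = 0.564.
Selectivity toward R falls as C_A falls — high-concentration operation is favoured.

0.564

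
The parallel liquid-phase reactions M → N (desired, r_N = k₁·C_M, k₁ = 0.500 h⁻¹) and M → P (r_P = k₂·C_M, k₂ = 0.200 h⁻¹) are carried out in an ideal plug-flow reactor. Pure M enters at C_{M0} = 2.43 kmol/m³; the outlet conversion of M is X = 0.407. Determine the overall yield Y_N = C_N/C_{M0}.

C_M = C_{M0}(1−X) = 1.441 kmol/m³.
Both paths are first order in M, so the instantaneous fraction to N is constant: dC_N/d(−C_M) = k₁/(k₁+k₂) = 0.7143.
C_N = 0.7143·(C_{M0}−C_M) = 0.7143×0.9890 = 0.706 kmol/m³.
Y_N = C_N/C_{M0} = 0.7064/2.43 = 0.291.

0.291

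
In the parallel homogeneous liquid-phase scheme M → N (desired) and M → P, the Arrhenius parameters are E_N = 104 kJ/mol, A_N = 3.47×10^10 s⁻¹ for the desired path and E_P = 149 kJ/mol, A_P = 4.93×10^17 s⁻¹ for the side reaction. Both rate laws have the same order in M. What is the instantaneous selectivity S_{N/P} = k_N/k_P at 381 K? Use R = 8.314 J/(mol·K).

k_N/k_P = (A_N/A_P)·exp[−(E_N−E_P)/(RT)] = (A_N/A_P)·exp[(E_P−E_N)/(RT)].
(E_P−E_N)/(RT) = (149−104)×10³/(8.314×381) = 45000/3168 = 14.21.
k_N/k_P = (3.47×10^10/4.93×10^17)·exp(14.21) = 7.039×10^-8 × 1.478×10^6 = 0.104.

0.104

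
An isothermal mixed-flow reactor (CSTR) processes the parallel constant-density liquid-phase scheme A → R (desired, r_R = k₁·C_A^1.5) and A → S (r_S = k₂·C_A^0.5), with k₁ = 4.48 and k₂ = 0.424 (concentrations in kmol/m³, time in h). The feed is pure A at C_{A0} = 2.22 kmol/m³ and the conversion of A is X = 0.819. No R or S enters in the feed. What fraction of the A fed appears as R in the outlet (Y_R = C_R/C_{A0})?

0.663

Exit C_A = C_{A0}(1−X) = 2.22×0.181 = 0.4018 kmol/m³.
A CSTR operates uniformly at the exit composition, giving r_R = 1.141 and r_S = 0.2688 (each k·C_A^n at C_A = 0.4018).
Fraction of consumed A going to R: r_R/(r_R+r_S) = 0.8094.
C_R = 0.8094·C_{A0}·X = 0.8094×2.22×0.819 = 1.47 kmol/m³; Y_R = C_R/C_{A0} = 0.663.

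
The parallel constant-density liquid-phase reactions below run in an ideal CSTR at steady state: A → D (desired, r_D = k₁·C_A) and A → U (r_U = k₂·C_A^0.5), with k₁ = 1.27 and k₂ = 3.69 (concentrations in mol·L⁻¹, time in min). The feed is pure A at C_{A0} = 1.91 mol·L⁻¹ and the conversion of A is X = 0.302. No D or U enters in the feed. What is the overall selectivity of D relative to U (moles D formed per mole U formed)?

0.397

Exit C_A = C_{A0}(1−X) = 1.91×0.698 = 1.333 mol·L⁻¹.
A CSTR operates uniformly at the exit composition, giving r_D = 1.693 and r_U = 4.261 (each k·C_A^n at C_A = 1.333).
Overall selectivity = C_D/C_U = r_Dτ/(r_Uτ) = r_D/r_U = 0.397.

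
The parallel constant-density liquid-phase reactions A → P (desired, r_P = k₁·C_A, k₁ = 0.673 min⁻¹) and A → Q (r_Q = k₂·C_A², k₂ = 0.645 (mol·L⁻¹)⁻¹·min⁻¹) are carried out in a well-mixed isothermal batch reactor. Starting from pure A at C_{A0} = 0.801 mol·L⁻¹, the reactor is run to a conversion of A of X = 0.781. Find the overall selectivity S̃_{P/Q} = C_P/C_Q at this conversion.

2.24

C_A = C_{A0}(1−X) = 0.1754 mol·L⁻¹.
Along a PFR/batch, dC_P/dC_A = −r_P/(r_P+r_Q) = −k₁/(k₁+k₂·C_A).
Integrating from C_{A0} to C_A: C_P = (0.673/0.645)·ln[(0.673+0.645·0.801)/(0.673+0.645·0.175)] = 1.043·ln(1.190/0.7861) = 0.4323 mol·L⁻¹.
C_Q = (C_{A0}−C_A)−C_P = 0.1933 mol·L⁻¹; S̃_{P/Q} = 0.4323/0.1933 = 2.24.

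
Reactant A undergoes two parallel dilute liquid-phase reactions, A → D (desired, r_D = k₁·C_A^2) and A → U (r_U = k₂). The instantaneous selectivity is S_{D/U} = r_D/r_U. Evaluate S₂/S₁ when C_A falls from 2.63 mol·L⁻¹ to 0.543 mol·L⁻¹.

S_{D/U} = (k₁/k₂)·C_A^2, so S₂/S₁ = (C_{A,2}/C_{A,1})^2.
= (0.543/2.63)^2 = (0.2065)^2 = 0.0426.

0.0426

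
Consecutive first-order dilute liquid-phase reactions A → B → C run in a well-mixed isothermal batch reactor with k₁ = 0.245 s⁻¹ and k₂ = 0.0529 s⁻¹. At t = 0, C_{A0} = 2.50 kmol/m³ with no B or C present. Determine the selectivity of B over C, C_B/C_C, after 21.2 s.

0.697

The intermediate concentration in a first-order A→B→C sequence is C_B = k₁C_{A0}(e^(−k₁t) − e^(−k₂t))/(k₂−k₁).
e^(−k₁t) = e^(−0.245×21.2) = e^(−5.194) = 0.005550; e^(−k₂t) = e^(−1.121) = 0.3258.
C_B = 0.245×2.50/(0.0529−0.245) × (0.005550−0.3258) = (-3.188)×(-0.3202) = 1.021 kmol/m³.
C_A = C_{A0}e^(−k₁t) = 0.01387 kmol/m³, so C_C = C_{A0}−C_A−C_B = 1.465 kmol/m³; C_B/C_C = 0.697.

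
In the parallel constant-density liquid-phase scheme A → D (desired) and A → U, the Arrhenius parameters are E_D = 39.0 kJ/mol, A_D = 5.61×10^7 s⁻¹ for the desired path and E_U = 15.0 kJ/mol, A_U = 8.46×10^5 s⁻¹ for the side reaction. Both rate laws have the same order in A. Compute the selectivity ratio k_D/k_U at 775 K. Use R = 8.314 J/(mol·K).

1.60

With equal orders, S_{D/U} = k_D/k_U = (A_D/A_U)·exp[(E_U−E_D)/(RT)].
(E_U−E_D)/(RT) = (15.0−39.0)×10³/(8.314×775) = -24000/6443 = -3.725.
k_D/k_U = (5.61×10^7/8.46×10^5)·exp(-3.725) = 66.31 × 0.02412 = 1.60.
Since E_D > E_U, raising the temperature improves selectivity toward D.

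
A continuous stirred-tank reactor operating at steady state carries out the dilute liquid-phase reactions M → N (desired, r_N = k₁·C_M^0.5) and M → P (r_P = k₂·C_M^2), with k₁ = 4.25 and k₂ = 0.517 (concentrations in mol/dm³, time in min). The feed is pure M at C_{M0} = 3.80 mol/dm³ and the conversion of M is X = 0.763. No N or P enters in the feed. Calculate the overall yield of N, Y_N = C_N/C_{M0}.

Exit C_M = C_{M0}(1−X) = 3.80×0.237 = 0.9006 mol/dm³.
A CSTR operates uniformly at the exit composition, giving r_N = 4.033 and r_P = 0.4193 (each k·C_M^n at C_M = 0.9006).
Fraction of consumed M going to N: r_N/(r_N+r_P) = 0.9058.
C_N = 0.9058·C_{M0}·X = 0.9058×3.80×0.763 = 2.63 mol/dm³; Y_N = C_N/C_{M0} = 0.691.

0.691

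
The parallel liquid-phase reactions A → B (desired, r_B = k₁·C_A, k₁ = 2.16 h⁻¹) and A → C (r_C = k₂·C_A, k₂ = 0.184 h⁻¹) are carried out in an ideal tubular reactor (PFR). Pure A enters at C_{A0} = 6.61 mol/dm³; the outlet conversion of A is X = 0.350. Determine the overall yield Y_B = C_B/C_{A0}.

C_A = C_{A0}(1−X) = 4.296 mol/dm³.
Both paths are first order in A, so the instantaneous fraction to B is constant: dC_B/d(−C_A) = k₁/(k₁+k₂) = 0.9215.
C_B = 0.9215·(C_{A0}−C_A) = 0.9215×2.314 = 2.13 mol/dm³.
Y_B = C_B/C_{A0} = 2.132/6.61 = 0.323.

0.323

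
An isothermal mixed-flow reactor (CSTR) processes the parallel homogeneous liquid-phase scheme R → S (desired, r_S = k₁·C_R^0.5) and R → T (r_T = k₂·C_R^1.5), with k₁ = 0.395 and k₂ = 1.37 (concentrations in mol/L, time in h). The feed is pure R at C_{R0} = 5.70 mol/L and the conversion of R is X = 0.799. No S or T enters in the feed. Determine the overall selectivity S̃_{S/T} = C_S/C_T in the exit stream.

0.252

Exit C_R = C_{R0}(1−X) = 5.70×0.201 = 1.146 mol/L.
In a CSTR the entire volume is at exit conditions, so r_S = 0.395×1.146^0.5 = 0.4228 and r_T = 1.37×1.146^1.5 = 1.680.
Overall selectivity = C_S/C_T = r_Sτ/(r_Tτ) = r_S/r_T = 0.252.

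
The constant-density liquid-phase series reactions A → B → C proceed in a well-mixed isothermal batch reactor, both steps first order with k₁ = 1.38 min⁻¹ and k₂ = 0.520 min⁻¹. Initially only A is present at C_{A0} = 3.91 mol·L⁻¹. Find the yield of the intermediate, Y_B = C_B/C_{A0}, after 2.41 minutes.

0.401

The intermediate concentration in a first-order A→B→C sequence is C_B = k₁C_{A0}(e^(−k₁t) − e^(−k₂t))/(k₂−k₁).
e^(−k₁t) = e^(−1.38×2.41) = e^(−3.326) = 0.03594; e^(−k₂t) = e^(−1.253) = 0.2856.
C_B = 1.38×3.91/(0.520−1.38) × (0.03594−0.2856) = (-6.274)×(-0.2496) = 1.566 mol·L⁻¹.
Y_B = C_B/C_{A0} = 1.566/3.91 = 0.401.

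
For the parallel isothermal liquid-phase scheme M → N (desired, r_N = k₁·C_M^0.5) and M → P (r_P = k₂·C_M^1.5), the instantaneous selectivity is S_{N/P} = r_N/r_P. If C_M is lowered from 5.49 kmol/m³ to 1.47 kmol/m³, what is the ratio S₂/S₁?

S_{N/P} = (k₁/k₂)·C_M⁻¹, so S₂/S₁ = (C_{M,2}/C_{M,1})⁻¹.
= 5.49/1.47 = 3.73.
Selectivity toward N rises as C_M falls — low-concentration operation is favoured.

3.73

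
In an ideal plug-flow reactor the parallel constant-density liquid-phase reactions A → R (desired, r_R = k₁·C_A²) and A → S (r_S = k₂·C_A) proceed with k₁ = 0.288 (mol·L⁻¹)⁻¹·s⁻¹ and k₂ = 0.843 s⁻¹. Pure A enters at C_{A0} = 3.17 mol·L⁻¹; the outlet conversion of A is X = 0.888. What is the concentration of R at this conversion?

1.00 mol·L⁻¹

C_A = C_{A0}(1−X) = 0.3550 mol·L⁻¹.
Along a PFR/batch, dC_S/dC_A = −r_S/(r_R+r_S) = −k₂/(k₂+k₁·C_A).
Integrating from C_{A0} to C_A: C_S = (0.843/0.288)·ln[(0.843+0.288·3.17)/(0.843+0.288·0.355)] = 2.927·ln(1.756/0.9453) = 1.813 mol·L⁻¹.
Then C_R = (C_{A0}−C_A) − C_S = 2.815 − 1.813 = 1.002 mol·L⁻¹.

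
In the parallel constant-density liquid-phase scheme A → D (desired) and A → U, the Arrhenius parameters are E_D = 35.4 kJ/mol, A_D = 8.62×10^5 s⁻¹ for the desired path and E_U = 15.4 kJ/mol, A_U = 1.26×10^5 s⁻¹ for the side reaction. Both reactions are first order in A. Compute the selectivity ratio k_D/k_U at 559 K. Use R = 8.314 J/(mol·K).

Since both paths have the same order in A, the concentration cancels and S_{D/U} = k_D/k_U = (A_D/A_U)·exp[(E_U−E_D)/(RT)].
(E_U−E_D)/(RT) = (15.4−35.4)×10³/(8.314×559) = -20000/4648 = -4.303.
k_D/k_U = (8.62×10^5/1.26×10^5)·exp(-4.303) = 6.841 × 0.01352 = 0.0925.

0.0925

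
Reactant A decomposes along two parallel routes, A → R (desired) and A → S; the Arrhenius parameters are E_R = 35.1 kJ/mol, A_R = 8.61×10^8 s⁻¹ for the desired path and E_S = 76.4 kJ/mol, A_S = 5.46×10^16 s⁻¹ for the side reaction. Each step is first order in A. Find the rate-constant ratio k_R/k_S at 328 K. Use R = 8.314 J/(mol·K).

With equal orders, S_{R/S} = k_R/k_S = (A_R/A_S)·exp[(E_S−E_R)/(RT)].
(E_S−E_R)/(RT) = (76.4−35.1)×10³/(8.314×328) = 41300/2727 = 15.14.
k_R/k_S = (8.61×10^8/5.46×10^16)·exp(15.14) = 1.577×10^-8 × 3.779×10^6 = 0.0596.

0.0596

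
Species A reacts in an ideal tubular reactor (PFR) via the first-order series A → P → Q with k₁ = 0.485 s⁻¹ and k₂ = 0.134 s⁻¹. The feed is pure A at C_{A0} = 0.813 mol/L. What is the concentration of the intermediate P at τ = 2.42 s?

0.465 mol/L

Solving the coupled first-order balances gives C_P(τ) = [k₁/(k₂−k₁)]·C_{A0}·(e^(−k₁τ) − e^(−k₂τ)).
e^(−k₁τ) = e^(−0.485×2.42) = e^(−1.174) = 0.3092; e^(−k₂τ) = e^(−0.3243) = 0.7230.
C_P = 0.485×0.813/(0.134−0.485) × (0.3092−0.7230) = (-1.123)×(-0.4138) = 0.4649 mol/L.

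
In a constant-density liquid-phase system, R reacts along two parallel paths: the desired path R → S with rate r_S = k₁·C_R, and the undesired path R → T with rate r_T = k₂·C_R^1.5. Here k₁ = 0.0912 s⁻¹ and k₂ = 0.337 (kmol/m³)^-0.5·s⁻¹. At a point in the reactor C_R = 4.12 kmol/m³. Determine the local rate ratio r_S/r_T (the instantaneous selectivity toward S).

0.133

S_{S/T} = r_S/r_T = (k₁·C_R)/(k₂·C_R^1.5) = (k₁/k₂)·C_R^-0.5.
= (0.0912×4.120) / (0.337×4.120^1.5) = 0.3757/2.818 = 0.133.
The undesired path is higher order in R, so low C_R (CSTR or dilute feed) favours S.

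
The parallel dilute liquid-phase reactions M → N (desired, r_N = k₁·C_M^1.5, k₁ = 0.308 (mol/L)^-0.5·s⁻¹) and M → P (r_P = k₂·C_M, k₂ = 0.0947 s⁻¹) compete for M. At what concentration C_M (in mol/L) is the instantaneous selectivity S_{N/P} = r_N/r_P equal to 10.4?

S_{N/P} = (k₁/k₂)·C_M^0.5 ⇒ C_M = (S·k₂/k₁)^(2).
= (10.4×0.0947/0.308)^(2) = (3.198)^(2) = 10.2 mol/L.

10.2 mol/L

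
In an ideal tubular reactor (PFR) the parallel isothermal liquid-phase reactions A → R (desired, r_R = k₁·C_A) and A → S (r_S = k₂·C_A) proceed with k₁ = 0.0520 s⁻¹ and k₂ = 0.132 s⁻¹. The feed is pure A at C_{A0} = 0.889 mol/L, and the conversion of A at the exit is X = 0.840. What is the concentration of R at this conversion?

0.211 mol/L

C_A = C_{A0}(1−X) = 0.1422 mol/L.
Both paths are first order in A, so the instantaneous fraction to R is constant: dC_R/d(−C_A) = k₁/(k₁+k₂) = 0.2826.
C_R = 0.2826·(C_{A0}−C_A) = 0.2826×0.7468 = 0.211 mol/L.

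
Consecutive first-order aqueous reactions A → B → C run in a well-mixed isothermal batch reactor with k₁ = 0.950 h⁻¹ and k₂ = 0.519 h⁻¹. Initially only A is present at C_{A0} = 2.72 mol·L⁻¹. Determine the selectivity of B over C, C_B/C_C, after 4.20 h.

For first-order series with pure A initially, C_B(t) = k₁C_{A0}/(k₂−k₁)·(e^(−k₁t) − e^(−k₂t)).
e^(−k₁t) = e^(−0.950×4.20) = e^(−3.990) = 0.01850; e^(−k₂t) = e^(−2.180) = 0.1131.
C_B = 0.950×2.72/(0.519−0.950) × (0.01850−0.1131) = (-5.995)×(-0.09456) = 0.5669 mol·L⁻¹.
C_A = C_{A0}e^(−k₁t) = 0.05032 mol·L⁻¹, so C_C = C_{A0}−C_A−C_B = 2.103 mol·L⁻¹; C_B/C_C = 0.270.

0.270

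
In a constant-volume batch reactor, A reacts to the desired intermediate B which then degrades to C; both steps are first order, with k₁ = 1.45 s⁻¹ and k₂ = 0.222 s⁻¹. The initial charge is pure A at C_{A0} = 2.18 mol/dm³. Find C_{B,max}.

1.55 mol/dm³

Evaluating C_B at t_opt = ln(k₂/k₁)/(k₂−k₁) gives C_{B,max}/C_{A0} = (k₁/k₂)^[k₂/(k₂−k₁)].
= (1.45/0.222)^(0.222/(0.222−1.45)) = (6.532)^(-0.1808) = 0.7123.
C_{B,max} = 0.7123×2.18 = 1.55 mol/dm³.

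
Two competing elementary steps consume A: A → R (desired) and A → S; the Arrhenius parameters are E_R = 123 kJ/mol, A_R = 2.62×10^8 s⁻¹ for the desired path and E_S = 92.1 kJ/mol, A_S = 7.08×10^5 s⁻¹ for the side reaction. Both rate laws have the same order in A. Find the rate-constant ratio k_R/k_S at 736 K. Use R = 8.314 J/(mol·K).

Since both paths have the same order in A, the concentration cancels and S_{R/S} = k_R/k_S = (A_R/A_S)·exp[(E_S−E_R)/(RT)].
(E_S−E_R)/(RT) = (92.1−123)×10³/(8.314×736) = -30900/6119 = -5.050.
k_R/k_S = (2.62×10^8/7.08×10^5)·exp(-5.050) = 370.1 × 0.006411 = 2.37.

2.37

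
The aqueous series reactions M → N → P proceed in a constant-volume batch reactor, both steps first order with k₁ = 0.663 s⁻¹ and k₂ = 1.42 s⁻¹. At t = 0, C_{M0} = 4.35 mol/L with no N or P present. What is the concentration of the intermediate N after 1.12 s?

1.04 mol/L

The intermediate concentration in a first-order A→B→C sequence is C_N = k₁C_{M0}(e^(−k₁t) − e^(−k₂t))/(k₂−k₁).
e^(−k₁t) = e^(−0.663×1.12) = e^(−0.7426) = 0.4759; e^(−k₂t) = e^(−1.590) = 0.2038.
C_N = 0.663×4.35/(1.42−0.663) × (0.4759−0.2038) = 3.810×0.2721 = 1.036 mol/L.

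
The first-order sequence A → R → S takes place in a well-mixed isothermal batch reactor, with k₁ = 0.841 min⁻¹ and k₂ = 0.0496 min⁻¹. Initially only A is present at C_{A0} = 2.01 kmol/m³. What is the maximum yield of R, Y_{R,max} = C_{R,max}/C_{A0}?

0.837

For a first-order series the maximum intermediate yield is C_{R,max}/C_{A0} = (k₁/k₂)^[k₂/(k₂−k₁)].
= (0.841/0.0496)^(0.0496/(0.0496−0.841)) = (16.96)^(-0.06267) = 0.8374.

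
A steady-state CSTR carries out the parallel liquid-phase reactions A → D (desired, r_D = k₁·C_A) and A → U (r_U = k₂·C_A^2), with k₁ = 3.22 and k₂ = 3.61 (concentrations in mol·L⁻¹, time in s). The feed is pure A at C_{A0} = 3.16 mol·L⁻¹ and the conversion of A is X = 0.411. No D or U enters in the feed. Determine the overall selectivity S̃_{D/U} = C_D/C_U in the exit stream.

Exit C_A = C_{A0}(1−X) = 3.16×0.589 = 1.861 mol·L⁻¹.
A CSTR operates uniformly at the exit composition, giving r_D = 5.993 and r_U = 12.51 (each k·C_A^n at C_A = 1.861).
Overall selectivity = C_D/C_U = r_Dτ/(r_Uτ) = r_D/r_U = 0.479.

0.479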